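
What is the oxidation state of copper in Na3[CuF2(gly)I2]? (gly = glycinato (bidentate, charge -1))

3 sodium outside the brackets (+1 each) → the complex ion is 3−.
Ligand charges: 1×gly = -1; 2×F = -2; 2×I = -2; sum -5.
Cu + (-5) = 3− ⇒ Cu is +2.

+2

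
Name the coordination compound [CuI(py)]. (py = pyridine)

There is no counter-ion, so the complex is neutral overall.
Ligand charges: 1×iodo (-1 each), 1×pyridine (neutral); total -1. So Cu + (-1) = 0, giving Cu = +1.
Ligands are named alphabetically: iodo before pyridine.

iodo(pyridine)copper(I)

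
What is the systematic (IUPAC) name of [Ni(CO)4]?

tetracarbonylnickel(0)

There is no counter-ion, so the complex is neutral overall.
Ligand charges: 4×carbonyl (neutral); total 0. So Ni + (0) = 0, giving Ni = 0.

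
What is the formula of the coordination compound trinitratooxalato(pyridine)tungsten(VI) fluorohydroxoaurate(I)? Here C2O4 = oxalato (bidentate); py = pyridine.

Cation [W…]: ligand charges -5, W(VI) ⇒ ion charge 1+.
Anion [Au…]: ligand charges -2, Au(I) ⇒ ion charge 1−.
One 1+ cation balances one 1− anion.

[W(C2O4)(NO3)3(py)][AuF(OH)]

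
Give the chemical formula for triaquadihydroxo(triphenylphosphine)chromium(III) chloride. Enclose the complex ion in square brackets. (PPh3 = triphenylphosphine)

[Cr(H2O)3(OH)2(PPh3)]Cl

Ligands: 3 aqua (H2O, neutral), 2 hydroxo (OH, -1), 1 triphenylphosphine (PPh3, neutral). Ligand charge sum = -2.
Charge balance with chloride (-1) requires 1 complex ion per 1 chloride.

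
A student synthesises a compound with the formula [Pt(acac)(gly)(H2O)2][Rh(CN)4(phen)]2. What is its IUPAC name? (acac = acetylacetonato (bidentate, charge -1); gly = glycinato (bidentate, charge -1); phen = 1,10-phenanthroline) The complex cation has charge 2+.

(acetylacetonato)diaqua(glycinato)platinum(IV) tetracyano(1,10-phenanthroline)rhodate(III)

The complex cation is given as 2+; its ligand charges sum to -2, so Pt = +4.
With 2 anions per cation, each anion must be 2/2 = 1−.
Anion: ligand charges sum to -4; for the ion to be 1−, Rh = +3.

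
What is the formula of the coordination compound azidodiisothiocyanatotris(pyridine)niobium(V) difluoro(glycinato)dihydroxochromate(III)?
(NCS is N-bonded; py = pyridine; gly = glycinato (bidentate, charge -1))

Cation [Nb…]: ligand charges -3, Nb(V) ⇒ ion charge 2+.
Anion [Cr…]: ligand charges -5, Cr(III) ⇒ ion charge 2−.
One 2+ cation balances one 2− anion.

[Nb(N3)(NCS)2(py)3][CrF2(gly)(OH)2]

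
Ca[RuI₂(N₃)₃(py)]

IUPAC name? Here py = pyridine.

calcium triazidodiiodo(pyridine)ruthenate(III)

The 1 calcium counter-ion carries a total charge of +2, so each complex ion is 2−.
Ligand charges: 1×pyridine (neutral), 3×azido (-1 each), 2×iodo (-1 each); total -5. So Ru + (-5) = 2−, giving Ru = +3.
The complex ion is anionic, so ruthenium takes the -ate form ruthenate(III).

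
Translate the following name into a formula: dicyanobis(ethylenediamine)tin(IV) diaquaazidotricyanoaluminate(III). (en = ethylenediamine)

Cation [Sn…]: ligand charges -2, Sn(IV) ⇒ ion charge 2+.
Anion [Al…]: ligand charges -4, Al(III) ⇒ ion charge 1−.
One 2+ cation requires 2 of the 1− anion.

[Sn(CN)2(en)2][Al(CN)3(H2O)2(N3)]2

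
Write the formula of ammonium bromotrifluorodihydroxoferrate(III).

Ligands: 1 bromo (Br, -1), 2 hydroxo (OH, -1), 3 fluoro (F, -1). Ligand charge sum = -6.
With Fe in oxidation state +3, the complex ion is [Fe...]^3−.
Charge balance with ammonium (+1) requires 1 complex ion per 3 ammonium.

(NH4)3[FeBrF3(OH)2]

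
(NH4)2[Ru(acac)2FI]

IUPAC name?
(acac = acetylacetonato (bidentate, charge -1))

ammonium bis(acetylacetonato)fluoroiodoruthenate(II)

The 2 ammonium counter-ions carry a total charge of +2, so each complex ion is 2−.
Ligand charges: 1×fluoro (-1 each), 2×acetylacetonato (-1 each), 1×iodo (-1 each); total -4. So Ru + (-4) = 2−, giving Ru = +2.
Ligands are named alphabetically: acetylacetonato before fluoro before iodo.
The complex ion is anionic, so ruthenium takes the -ate form ruthenate(II).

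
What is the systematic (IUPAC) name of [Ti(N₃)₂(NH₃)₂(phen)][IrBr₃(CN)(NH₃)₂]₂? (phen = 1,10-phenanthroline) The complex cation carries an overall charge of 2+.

Both ions are complex: the cation is named first with the plain metal name, the anion second with the -ate form; each ion's ligands are alphabetised independently.
The complex cation is given as 2+; its ligand charges sum to -2, so Ti = +4.
With 2 anions per cation, each anion must be 2/2 = 1−.
Anion: ligand charges sum to -4; for the ion to be 1−, Ir = +3.

diamminediazido(1,10-phenanthroline)titanium(IV) diamminetribromocyanoiridate(III)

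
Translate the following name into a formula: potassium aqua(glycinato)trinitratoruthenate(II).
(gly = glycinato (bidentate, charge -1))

K2[Ru(gly)(H2O)(NO3)3]

Ligands: 1 aqua (H2O, neutral), 1 glycinato (gly, -1), 3 nitrato (NO3, -1). Ligand charge sum = -4.
With Ru in oxidation state +2, the complex ion is [Ru...]^2−.
Charge balance with potassium (+1) requires 1 complex ion per 2 potassium.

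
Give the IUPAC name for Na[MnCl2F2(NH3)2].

The 1 sodium counter-ion carries a total charge of +1, so each complex ion is 1−.
Ligand charges: 2×ammine (neutral), 2×fluoro (-1 each), 2×chloro (-1 each); total -4. So Mn + (-4) = 1−, giving Mn = +3.
Ligands are named alphabetically: ammine before chloro before fluoro.
The complex ion is anionic, so manganese takes the -ate form manganate(III).

sodium diamminedichlorodifluoromanganate(III)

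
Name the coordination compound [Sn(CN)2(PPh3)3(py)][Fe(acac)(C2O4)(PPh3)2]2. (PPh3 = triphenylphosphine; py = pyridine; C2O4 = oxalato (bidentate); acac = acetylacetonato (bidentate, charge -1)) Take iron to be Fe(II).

dicyano(pyridine)tris(triphenylphosphine)tin(IV) (acetylacetonato)oxalatobis(triphenylphosphine)ferrate(II)

Both ions are complex: the cation is named first with the plain metal name, the anion second with the -ate form; each ion's ligands are alphabetised independently.
Fe is given as +2; the anion's ligand charges sum to -3, so the complex anion is 1−.
With 2 anions per cation, the cation must be 2×1 = 2+.
Cation: ligand charges sum to -2; for the ion to be 2+, Sn = +4.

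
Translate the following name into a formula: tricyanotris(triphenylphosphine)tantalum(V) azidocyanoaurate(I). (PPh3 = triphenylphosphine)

Cation [Ta…]: ligand charges -3, Ta(V) ⇒ ion charge 2+.
Anion [Au…]: ligand charges -2, Au(I) ⇒ ion charge 1−.
One 2+ cation requires 2 of the 1− anion.

[Ta(CN)3(PPh3)3][Au(CN)(N3)]2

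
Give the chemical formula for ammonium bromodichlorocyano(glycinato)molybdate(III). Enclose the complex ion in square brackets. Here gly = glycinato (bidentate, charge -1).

(NH4)2[MoBrCl2(CN)(gly)]

Ligands: 1 glycinato (gly, -1), 1 cyano (CN, -1), 2 chloro (Cl, -1), 1 bromo (Br, -1). Ligand charge sum = -5.
With Mo in oxidation state +3, the complex ion is [Mo...]^2−.
Charge balance with ammonium (+1) requires 1 complex ion per 2 ammonium.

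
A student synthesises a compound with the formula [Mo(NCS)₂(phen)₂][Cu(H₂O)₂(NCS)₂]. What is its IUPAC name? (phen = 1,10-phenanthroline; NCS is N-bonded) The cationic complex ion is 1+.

Both ions are complex: the cation is named first with the plain metal name, the anion second with the -ate form; each ion's ligands are alphabetised independently.
The complex cation is given as 1+; its ligand charges sum to -2, so Mo = +3.
A 1:1 salt means the anion carries the equal and opposite charge, 1−.
Anion: ligand charges sum to -2; for the ion to be 1−, Cu = +1.

diisothiocyanatobis(1,10-phenanthroline)molybdenum(III) diaquadiisothiocyanatocuprate(I)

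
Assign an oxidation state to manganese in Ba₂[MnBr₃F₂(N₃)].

2 barium outside the brackets (+2 each) → the complex ion is 4−.
Ligand charges: 2×F = -2; 1×N3 = -1; 3×Br = -3; sum -6.
Mn + (-6) = 4− ⇒ Mn is +2.

+2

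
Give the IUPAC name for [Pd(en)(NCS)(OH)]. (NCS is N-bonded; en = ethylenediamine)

There is no counter-ion, so the complex is neutral overall.
Ligand charges: 1×isothiocyanato (-1 each), 1×ethylenediamine (neutral), 1×hydroxo (-1 each); total -2. So Pd + (-2) = 0, giving Pd = +2.
Ligands are named alphabetically: ethylenediamine before hydroxo before isothiocyanato.

(ethylenediamine)hydroxoisothiocyanatopalladium(II)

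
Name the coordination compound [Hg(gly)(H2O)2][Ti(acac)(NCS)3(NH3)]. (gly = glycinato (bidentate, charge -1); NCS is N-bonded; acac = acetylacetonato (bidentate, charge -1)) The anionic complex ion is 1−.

The complex anion is given as 1−; its ligand charges sum to -4, so Ti = +3.
A 1:1 salt means the cation carries the equal and opposite charge, 1+.
Cation: ligand charges sum to -1; for the ion to be 1+, Hg = +2.

diaqua(glycinato)mercury(II) (acetylacetonato)amminetriisothiocyanatotitanate(III)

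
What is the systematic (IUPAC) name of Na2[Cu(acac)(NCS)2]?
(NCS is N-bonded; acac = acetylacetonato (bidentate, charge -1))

The 2 sodium counter-ions carry a total charge of +2, so each complex ion is 2−.
Ligand charges: 2×isothiocyanato (-1 each), 1×acetylacetonato (-1 each); total -3. So Cu + (-3) = 2−, giving Cu = +1.
The complex ion is anionic, so copper takes the -ate form cuprate(I).

sodium (acetylacetonato)diisothiocyanatocuprate(I)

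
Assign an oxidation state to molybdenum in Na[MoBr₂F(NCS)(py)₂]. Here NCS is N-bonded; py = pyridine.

+3

1 sodium outside the brackets (+1 each) → the complex ion is 1−.
Ligand charges: 2×Br = -2; 1×NCS = -1; 1×F = -1; 2×py neutral; sum -4.
Mo + (-4) = 1− ⇒ Mo is +3.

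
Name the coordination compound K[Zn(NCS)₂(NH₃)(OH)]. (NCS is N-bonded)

potassium amminehydroxodiisothiocyanatozincate(II)

The 1 potassium counter-ion carries a total charge of +1, so each complex ion is 1−.
Ligand charges: 2×isothiocyanato (-1 each), 1×hydroxo (-1 each), 1×ammine (neutral); total -3. So Zn + (-3) = 1−, giving Zn = +2.
Ligands are named alphabetically: ammine before hydroxo before isothiocyanato.
The complex ion is anionic, so zinc takes the -ate form zincate(II).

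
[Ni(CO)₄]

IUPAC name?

There is no counter-ion, so the complex is neutral overall.
Ligand charges: 4×carbonyl (neutral); total 0. So Ni + (0) = 0, giving Ni = 0.

tetracarbonylnickel(0)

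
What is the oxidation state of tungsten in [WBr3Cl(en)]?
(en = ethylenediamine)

No counter-ion: the bracketed complex is neutral.
Ligand charges: 3×Br = -3; 1×en neutral; 1×Cl = -1; sum -4.
W + (-4) = 0 ⇒ W is +4.

+4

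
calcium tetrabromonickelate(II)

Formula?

Ligands: 4 bromo (Br, -1). Ligand charge sum = -4.
With Ni in oxidation state +2, the complex ion is [Ni...]^2−.
Charge balance with calcium (+2) requires 1 complex ion per 1 calcium.

Ca[NiBr4]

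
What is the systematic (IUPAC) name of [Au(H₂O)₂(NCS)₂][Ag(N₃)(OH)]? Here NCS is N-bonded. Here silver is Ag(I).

diaquadiisothiocyanatogold(III) azidohydroxoargentate(I)

Both ions are complex: the cation is named first with the plain metal name, the anion second with the -ate form; each ion's ligands are alphabetised independently.
Ag is given as +1; the anion's ligand charges sum to -2, so the complex anion is 1−.
A 1:1 salt means the cation carries the equal and opposite charge, 1+.
Cation: ligand charges sum to -2; for the ion to be 1+, Au = +3.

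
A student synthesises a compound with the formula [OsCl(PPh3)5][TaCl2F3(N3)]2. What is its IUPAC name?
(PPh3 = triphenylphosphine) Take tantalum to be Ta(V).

Ta is given as +5; the anion's ligand charges sum to -6, so the complex anion is 1−.
With 2 anions per cation, the cation must be 2×1 = 2+.
Cation: ligand charges sum to -1; for the ion to be 2+, Os = +3.

chloropentakis(triphenylphosphine)osmium(III) azidodichlorotrifluorotantalate(V)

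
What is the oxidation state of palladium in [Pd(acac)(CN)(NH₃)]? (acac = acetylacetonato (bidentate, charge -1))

No counter-ion: the bracketed complex is neutral.
Ligand charges: 1×NH3 neutral; 1×CN = -1; 1×acac = -1; sum -2.
Pd + (-2) = 0 ⇒ Pd is +2.

+2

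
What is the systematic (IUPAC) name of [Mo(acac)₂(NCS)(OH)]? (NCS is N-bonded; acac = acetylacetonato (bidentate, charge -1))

There is no counter-ion, so the complex is neutral overall.
Ligand charges: 1×isothiocyanato (-1 each), 2×acetylacetonato (-1 each), 1×hydroxo (-1 each); total -4. So Mo + (-4) = 0, giving Mo = +4.
Ligands are named alphabetically: acetylacetonato before hydroxo before isothiocyanato.

bis(acetylacetonato)hydroxoisothiocyanatomolybdenum(IV)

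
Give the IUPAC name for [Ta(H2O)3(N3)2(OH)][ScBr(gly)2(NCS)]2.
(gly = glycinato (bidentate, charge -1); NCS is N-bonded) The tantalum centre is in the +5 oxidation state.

Both ions are complex: the cation is named first with the plain metal name, the anion second with the -ate form; each ion's ligands are alphabetised independently.
Ta is given as +5; the cation's ligand charges sum to -3, so the complex cation is 2+.
With 2 anions per cation, each anion must be 2/2 = 1−.
Anion: ligand charges sum to -4; for the ion to be 1−, Sc = +3.

triaquadiazidohydroxotantalum(V) bromobis(glycinato)isothiocyanatoscandate(III)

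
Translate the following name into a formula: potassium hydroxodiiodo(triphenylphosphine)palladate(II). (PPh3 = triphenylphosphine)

Ligands: 2 iodo (I, -1), 1 triphenylphosphine (PPh3, neutral), 1 hydroxo (OH, -1). Ligand charge sum = -3.
With Pd in oxidation state +2, the complex ion is [Pd...]^1−.
Charge balance with potassium (+1) requires 1 complex ion per 1 potassium.

K[PdI2(OH)(PPh3)]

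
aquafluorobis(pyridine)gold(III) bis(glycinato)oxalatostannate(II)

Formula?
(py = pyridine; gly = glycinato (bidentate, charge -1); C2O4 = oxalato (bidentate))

Cation [Au…]: ligand charges -1, Au(III) ⇒ ion charge 2+.
Anion [Sn…]: ligand charges -4, Sn(II) ⇒ ion charge 2−.

[AuF(H2O)(py)2][Sn(C2O4)(gly)2]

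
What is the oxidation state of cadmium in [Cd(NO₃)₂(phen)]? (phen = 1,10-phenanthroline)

No counter-ion: the bracketed complex is neutral.
Ligand charges: 2×NO3 = -2; 1×phen neutral; sum -2.
Cd + (-2) = 0 ⇒ Cd is +2.

+2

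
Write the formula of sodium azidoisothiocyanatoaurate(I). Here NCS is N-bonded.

Ligands: 1 azido (N3, -1), 1 isothiocyanato (NCS, -1). Ligand charge sum = -2.
With Au in oxidation state +1, the complex ion is [Au...]^1−.
Charge balance with sodium (+1) requires 1 complex ion per 1 sodium.

Na[Au(N3)(NCS)]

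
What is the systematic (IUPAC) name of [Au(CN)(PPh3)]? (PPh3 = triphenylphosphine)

cyano(triphenylphosphine)gold(I)

There is no counter-ion, so the complex is neutral overall.
Ligand charges: 1×cyano (-1 each), 1×triphenylphosphine (neutral); total -1. So Au + (-1) = 0, giving Au = +1.
Ligands are named alphabetically: cyano before triphenylphosphine.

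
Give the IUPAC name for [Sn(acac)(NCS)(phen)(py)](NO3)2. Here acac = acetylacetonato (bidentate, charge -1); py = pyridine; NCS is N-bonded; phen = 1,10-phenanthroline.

(acetylacetonato)isothiocyanato(1,10-phenanthroline)(pyridine)tin(IV) nitrate

The 2 nitrate counter-ions carry a total charge of -2, so each complex ion is 2+.
Ligand charges: 1×acetylacetonato (-1 each), 1×pyridine (neutral), 1×isothiocyanato (-1 each), 1×1,10-phenanthroline (neutral); total -2. So Sn + (-2) = 2+, giving Sn = +4.
Ligands are named alphabetically: acetylacetonato before isothiocyanato before phenanthroline before pyridine.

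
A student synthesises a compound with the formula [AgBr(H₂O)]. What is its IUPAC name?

There is no counter-ion, so the complex is neutral overall.
Ligand charges: 1×aqua (neutral), 1×bromo (-1 each); total -1. So Ag + (-1) = 0, giving Ag = +1.
Ligands are named alphabetically: aqua before bromo.

aquabromosilver(I)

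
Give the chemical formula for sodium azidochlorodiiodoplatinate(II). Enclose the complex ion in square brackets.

Ligands: 1 azido (N3, -1), 1 chloro (Cl, -1), 2 iodo (I, -1). Ligand charge sum = -4.
With Pt in oxidation state +2, the complex ion is [Pt...]^2−.
Charge balance with sodium (+1) requires 1 complex ion per 2 sodium.

Na2[PtClI2(N3)]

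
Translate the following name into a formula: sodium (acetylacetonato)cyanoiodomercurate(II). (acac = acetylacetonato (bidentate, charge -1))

Na[Hg(acac)(CN)I]

Ligands: 1 acetylacetonato (acac, -1), 1 iodo (I, -1), 1 cyano (CN, -1). Ligand charge sum = -3.
With Hg in oxidation state +2, the complex ion is [Hg...]^1−.
Charge balance with sodium (+1) requires 1 complex ion per 1 sodium.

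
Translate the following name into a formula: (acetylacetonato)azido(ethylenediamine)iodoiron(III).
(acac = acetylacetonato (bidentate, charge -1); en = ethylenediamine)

[Fe(acac)(en)I(N3)]

Ligands: 1 acetylacetonato (acac, -1), 1 ethylenediamine (en, neutral), 1 azido (N3, -1), 1 iodo (I, -1). Ligand charge sum = -3.
With Fe in oxidation state +3, the complex ion is [Fe...].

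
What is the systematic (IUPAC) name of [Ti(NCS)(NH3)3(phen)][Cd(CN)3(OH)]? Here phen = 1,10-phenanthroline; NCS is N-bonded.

Cadmium is always +2 in its complexes; the anion's ligand charges sum to -4, so the complex anion is 2−.
A 1:1 salt means the cation carries the equal and opposite charge, 2+.
Cation: ligand charges sum to -1; for the ion to be 2+, Ti = +3.

triammineisothiocyanato(1,10-phenanthroline)titanium(III) tricyanohydroxocadmate(II)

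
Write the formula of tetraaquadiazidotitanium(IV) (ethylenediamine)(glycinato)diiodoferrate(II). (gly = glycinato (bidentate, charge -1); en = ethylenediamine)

[Ti(H2O)4(N3)2][Fe(en)(gly)I2]2

Cation [Ti…]: ligand charges -2, Ti(IV) ⇒ ion charge 2+.
Anion [Fe…]: ligand charges -3, Fe(II) ⇒ ion charge 1−.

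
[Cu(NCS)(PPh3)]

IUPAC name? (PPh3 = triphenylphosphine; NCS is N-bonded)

There is no counter-ion, so the complex is neutral overall.
Ligand charges: 1×triphenylphosphine (neutral), 1×isothiocyanato (-1 each); total -1. So Cu + (-1) = 0, giving Cu = +1.
Ligands are named alphabetically: isothiocyanato before triphenylphosphine.

isothiocyanato(triphenylphosphine)copper(I)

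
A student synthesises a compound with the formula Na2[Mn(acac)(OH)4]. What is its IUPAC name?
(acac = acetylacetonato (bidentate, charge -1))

sodium (acetylacetonato)tetrahydroxomanganate(III)

The 2 sodium counter-ions carry a total charge of +2, so each complex ion is 2−.
Ligand charges: 1×acetylacetonato (-1 each), 4×hydroxo (-1 each); total -5. So Mn + (-5) = 2−, giving Mn = +3.
Ligands are named alphabetically: acetylacetonato before hydroxo.
The complex ion is anionic, so manganese takes the -ate form manganate(III).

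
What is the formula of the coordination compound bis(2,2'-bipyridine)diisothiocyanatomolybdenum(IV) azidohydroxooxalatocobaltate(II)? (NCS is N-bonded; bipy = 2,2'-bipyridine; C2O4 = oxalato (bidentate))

Cation [Mo…]: ligand charges -2, Mo(IV) ⇒ ion charge 2+.
Anion [Co…]: ligand charges -4, Co(II) ⇒ ion charge 2−.
One 2+ cation balances one 2− anion.

[Mo(bipy)2(NCS)2][Co(C2O4)(N3)(OH)]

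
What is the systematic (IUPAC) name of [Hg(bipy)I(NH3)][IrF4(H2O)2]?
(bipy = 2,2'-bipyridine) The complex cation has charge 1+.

ammine(2,2'-bipyridine)iodomercury(II) diaquatetrafluoroiridate(III)

The complex cation is given as 1+; its ligand charges sum to -1, so Hg = +2.
A 1:1 salt means the anion carries the equal and opposite charge, 1−.
Anion: ligand charges sum to -4; for the ion to be 1−, Ir = +3.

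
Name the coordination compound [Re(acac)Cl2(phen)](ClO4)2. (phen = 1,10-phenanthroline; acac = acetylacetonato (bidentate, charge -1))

The 2 perchlorate counter-ions carry a total charge of -2, so each complex ion is 2+.
Ligand charges: 2×chloro (-1 each), 1×1,10-phenanthroline (neutral), 1×acetylacetonato (-1 each); total -3. So Re + (-3) = 2+, giving Re = +5.
Ligands are named alphabetically: acetylacetonato before chloro before phenanthroline.

(acetylacetonato)dichloro(1,10-phenanthroline)rhenium(V) perchlorate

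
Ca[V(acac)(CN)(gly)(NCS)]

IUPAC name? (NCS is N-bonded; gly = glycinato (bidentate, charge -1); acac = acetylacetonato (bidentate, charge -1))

calcium (acetylacetonato)cyano(glycinato)isothiocyanatovanadate(II)

The 1 calcium counter-ion carries a total charge of +2, so each complex ion is 2−.
Ligand charges: 1×isothiocyanato (-1 each), 1×glycinato (-1 each), 1×acetylacetonato (-1 each), 1×cyano (-1 each); total -4. So V + (-4) = 2−, giving V = +2.
Ligands are named alphabetically: acetylacetonato before cyano before glycinato before isothiocyanato.
The complex ion is anionic, so vanadium takes the -ate form vanadate(II).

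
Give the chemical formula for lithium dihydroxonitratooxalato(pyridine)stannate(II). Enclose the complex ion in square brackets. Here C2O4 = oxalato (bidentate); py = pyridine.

Li3[Sn(C2O4)(NO3)(OH)2(py)]

Ligands: 1 nitrato (NO3, -1), 2 hydroxo (OH, -1), 1 oxalato (C2O4, -2), 1 pyridine (py, neutral). Ligand charge sum = -5.
With Sn in oxidation state +2, the complex ion is [Sn...]^3−.
Charge balance with lithium (+1) requires 1 complex ion per 3 lithium.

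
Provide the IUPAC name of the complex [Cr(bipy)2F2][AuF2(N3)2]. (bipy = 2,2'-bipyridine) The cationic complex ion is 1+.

The complex cation is given as 1+; its ligand charges sum to -2, so Cr = +3.
A 1:1 salt means the anion carries the equal and opposite charge, 1−.
Anion: ligand charges sum to -4; for the ion to be 1−, Au = +3.

bis(2,2'-bipyridine)difluorochromium(III) diazidodifluoroaurate(III)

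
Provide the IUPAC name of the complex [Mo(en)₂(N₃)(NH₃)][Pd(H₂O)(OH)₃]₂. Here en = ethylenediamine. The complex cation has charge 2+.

The complex cation is given as 2+; its ligand charges sum to -1, so Mo = +3.
With 2 anions per cation, each anion must be 2/2 = 1−.
Anion: ligand charges sum to -3; for the ion to be 1−, Pd = +2.

ammineazidobis(ethylenediamine)molybdenum(III) aquatrihydroxopalladate(II)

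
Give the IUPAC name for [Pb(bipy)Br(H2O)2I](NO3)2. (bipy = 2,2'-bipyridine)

diaqua(2,2'-bipyridine)bromoiodolead(IV) nitrate

The 2 nitrate counter-ions carry a total charge of -2, so each complex ion is 2+.
Ligand charges: 1×iodo (-1 each), 1×bromo (-1 each), 2×aqua (neutral), 1×2,2'-bipyridine (neutral); total -2. So Pb + (-2) = 2+, giving Pb = +4.
Ligands are named alphabetically: aqua before bipyridine before bromo before iodo.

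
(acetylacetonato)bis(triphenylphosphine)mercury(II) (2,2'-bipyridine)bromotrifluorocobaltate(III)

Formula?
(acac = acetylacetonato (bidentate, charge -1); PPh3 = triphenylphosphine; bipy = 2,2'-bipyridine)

[Hg(acac)(PPh3)2][Co(bipy)BrF3]

Cation [Hg…]: ligand charges -1, Hg(II) ⇒ ion charge 1+.
Anion [Co…]: ligand charges -4, Co(III) ⇒ ion charge 1−.
One 1+ cation balances one 1− anion.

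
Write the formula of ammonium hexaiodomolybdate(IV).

Ligands: 6 iodo (I, -1). Ligand charge sum = -6.
Charge balance with ammonium (+1) requires 1 complex ion per 2 ammonium.

(NH4)2[MoI6]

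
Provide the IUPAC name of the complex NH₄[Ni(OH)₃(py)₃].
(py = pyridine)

The 1 ammonium counter-ion carries a total charge of +1, so each complex ion is 1−.
Ligand charges: 3×pyridine (neutral), 3×hydroxo (-1 each); total -3. So Ni + (-3) = 1−, giving Ni = +2.
Ligands are named alphabetically: hydroxo before pyridine.
The complex ion is anionic, so nickel takes the -ate form nickelate(II).

ammonium trihydroxotris(pyridine)nickelate(II)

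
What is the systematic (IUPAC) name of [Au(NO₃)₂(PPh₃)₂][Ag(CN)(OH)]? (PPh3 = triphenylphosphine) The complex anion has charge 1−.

The complex anion is given as 1−; its ligand charges sum to -2, so Ag = +1.
A 1:1 salt means the cation carries the equal and opposite charge, 1+.
Cation: ligand charges sum to -2; for the ion to be 1+, Au = +3.

dinitratobis(triphenylphosphine)gold(III) cyanohydroxoargentate(I)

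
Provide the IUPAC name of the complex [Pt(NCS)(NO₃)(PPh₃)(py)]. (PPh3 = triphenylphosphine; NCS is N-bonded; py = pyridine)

There is no counter-ion, so the complex is neutral overall.
Ligand charges: 1×nitrato (-1 each), 1×triphenylphosphine (neutral), 1×isothiocyanato (-1 each), 1×pyridine (neutral); total -2. So Pt + (-2) = 0, giving Pt = +2.
Ligands are named alphabetically: isothiocyanato before nitrato before pyridine before triphenylphosphine.

isothiocyanatonitrato(pyridine)(triphenylphosphine)platinum(II)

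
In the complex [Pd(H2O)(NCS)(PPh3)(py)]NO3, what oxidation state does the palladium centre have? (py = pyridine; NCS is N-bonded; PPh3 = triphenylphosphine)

+2

1 nitrate outside the brackets (-1 each) → the complex ion is 1+.
Ligand charges: 1×py neutral; 1×NCS = -1; 1×PPh3 neutral; 1×H2O neutral; sum -1.
Pd + (-1) = 1+ ⇒ Pd is +2.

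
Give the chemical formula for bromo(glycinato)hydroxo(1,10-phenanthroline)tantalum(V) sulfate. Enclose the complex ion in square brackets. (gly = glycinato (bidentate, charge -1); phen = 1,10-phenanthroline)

[TaBr(gly)(OH)(phen)]SO4

Ligands: 1 glycinato (gly, -1), 1 hydroxo (OH, -1), 1 bromo (Br, -1), 1 1,10-phenanthroline (phen, neutral). Ligand charge sum = -3.
With Ta in oxidation state +5, the complex ion is [Ta...]^2+.
Charge balance with sulfate (-2) requires 1 complex ion per 1 sulfate.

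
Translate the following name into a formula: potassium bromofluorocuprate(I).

K[CuBrF]

Ligands: 1 fluoro (F, -1), 1 bromo (Br, -1). Ligand charge sum = -2.
With Cu in oxidation state +1, the complex ion is [Cu...]^1−.
Charge balance with potassium (+1) requires 1 complex ion per 1 potassium.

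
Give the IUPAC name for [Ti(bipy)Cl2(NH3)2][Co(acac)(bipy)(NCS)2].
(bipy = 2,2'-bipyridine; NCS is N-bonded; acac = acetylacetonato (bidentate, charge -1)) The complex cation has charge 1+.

diammine(2,2'-bipyridine)dichlorotitanium(III) (acetylacetonato)(2,2'-bipyridine)diisothiocyanatocobaltate(II)

Both ions are complex: the cation is named first with the plain metal name, the anion second with the -ate form; each ion's ligands are alphabetised independently.
The complex cation is given as 1+; its ligand charges sum to -2, so Ti = +3.
A 1:1 salt means the anion carries the equal and opposite charge, 1−.
Anion: ligand charges sum to -3; for the ion to be 1−, Co = +2.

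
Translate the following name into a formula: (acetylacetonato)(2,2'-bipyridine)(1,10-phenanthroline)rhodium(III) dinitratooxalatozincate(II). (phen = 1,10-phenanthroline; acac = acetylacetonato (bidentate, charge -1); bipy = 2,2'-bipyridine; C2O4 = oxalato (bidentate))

Cation [Rh…]: ligand charges -1, Rh(III) ⇒ ion charge 2+.
Anion [Zn…]: ligand charges -4, Zn(II) ⇒ ion charge 2−.
One 2+ cation balances one 2− anion.

[Rh(acac)(bipy)(phen)][Zn(C2O4)(NO3)2]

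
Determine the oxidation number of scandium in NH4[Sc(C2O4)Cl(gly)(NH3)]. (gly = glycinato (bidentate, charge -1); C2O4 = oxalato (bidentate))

+3

1 ammonium outside the brackets (+1 each) → the complex ion is 1−.
Ligand charges: 1×gly = -1; 1×Cl = -1; 1×C2O4 = -2; 1×NH3 neutral; sum -4.
Sc + (-4) = 1− ⇒ Sc is +3.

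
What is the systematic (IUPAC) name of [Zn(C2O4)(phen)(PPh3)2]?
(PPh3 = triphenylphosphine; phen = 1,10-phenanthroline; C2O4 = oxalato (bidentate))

oxalato(1,10-phenanthroline)bis(triphenylphosphine)zinc(II)

There is no counter-ion, so the complex is neutral overall.
Ligand charges: 2×triphenylphosphine (neutral), 1×1,10-phenanthroline (neutral), 1×oxalato (-2 each); total -2. So Zn + (-2) = 0, giving Zn = +2.
Ligands are named alphabetically: oxalato before phenanthroline before triphenylphosphine.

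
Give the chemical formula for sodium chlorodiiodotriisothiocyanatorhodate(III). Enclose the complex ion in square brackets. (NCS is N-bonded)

Ligands: 1 chloro (Cl, -1), 3 isothiocyanato (NCS, -1), 2 iodo (I, -1). Ligand charge sum = -6.
Charge balance with sodium (+1) requires 1 complex ion per 3 sodium.

Na3[RhClI2(NCS)3]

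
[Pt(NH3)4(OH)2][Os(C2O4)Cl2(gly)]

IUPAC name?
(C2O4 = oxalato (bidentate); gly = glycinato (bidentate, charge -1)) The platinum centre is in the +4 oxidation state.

tetraamminedihydroxoplatinum(IV) dichloro(glycinato)oxalatoosmate(III)

Both ions are complex: the cation is named first with the plain metal name, the anion second with the -ate form; each ion's ligands are alphabetised independently.
Pt is given as +4; the cation's ligand charges sum to -2, so the complex cation is 2+.
A 1:1 salt means the anion carries the equal and opposite charge, 2−.
Anion: ligand charges sum to -5; for the ion to be 2−, Os = +3.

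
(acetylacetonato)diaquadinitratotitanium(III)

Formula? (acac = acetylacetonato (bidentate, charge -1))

[Ti(acac)(H2O)2(NO3)2]

Ligands: 1 acetylacetonato (acac, -1), 2 nitrato (NO3, -1), 2 aqua (H2O, neutral). Ligand charge sum = -3.
With Ti in oxidation state +3, the complex ion is [Ti...].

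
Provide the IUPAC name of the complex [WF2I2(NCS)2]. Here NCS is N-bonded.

There is no counter-ion, so the complex is neutral overall.
Ligand charges: 2×fluoro (-1 each), 2×isothiocyanato (-1 each), 2×iodo (-1 each); total -6. So W + (-6) = 0, giving W = +6.
Ligands are named alphabetically: fluoro before iodo before isothiocyanato.

difluorodiiododiisothiocyanatotungsten(VI)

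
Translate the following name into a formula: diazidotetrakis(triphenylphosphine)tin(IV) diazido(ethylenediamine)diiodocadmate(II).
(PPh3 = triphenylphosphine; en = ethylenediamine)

Cation [Sn…]: ligand charges -2, Sn(IV) ⇒ ion charge 2+.
Anion [Cd…]: ligand charges -4, Cd(II) ⇒ ion charge 2−.

[Sn(N3)2(PPh3)4][Cd(en)I2(N3)2]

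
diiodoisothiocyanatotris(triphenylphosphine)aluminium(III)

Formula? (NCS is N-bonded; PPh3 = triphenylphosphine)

Ligands: 1 isothiocyanato (NCS, -1), 2 iodo (I, -1), 3 triphenylphosphine (PPh3, neutral). Ligand charge sum = -3.
With Al in oxidation state +3, the complex ion is [Al...].

[AlI2(NCS)(PPh3)3]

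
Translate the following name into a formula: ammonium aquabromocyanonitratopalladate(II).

Ligands: 1 nitrato (NO3, -1), 1 bromo (Br, -1), 1 aqua (H2O, neutral), 1 cyano (CN, -1). Ligand charge sum = -3.
Charge balance with ammonium (+1) requires 1 complex ion per 1 ammonium.

NH4[PdBr(CN)(H2O)(NO3)]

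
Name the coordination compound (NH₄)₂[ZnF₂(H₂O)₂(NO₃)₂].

ammonium diaquadifluorodinitratozincate(II)

The 2 ammonium counter-ions carry a total charge of +2, so each complex ion is 2−.
Ligand charges: 2×nitrato (-1 each), 2×aqua (neutral), 2×fluoro (-1 each); total -4. So Zn + (-4) = 2−, giving Zn = +2.
Ligands are named alphabetically: aqua before fluoro before nitrato.
The complex ion is anionic, so zinc takes the -ate form zincate(II).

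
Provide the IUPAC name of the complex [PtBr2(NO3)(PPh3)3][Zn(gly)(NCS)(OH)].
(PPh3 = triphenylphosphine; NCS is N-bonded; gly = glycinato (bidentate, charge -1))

Both ions are complex: the cation is named first with the plain metal name, the anion second with the -ate form; each ion's ligands are alphabetised independently.
Zinc is always +2 in its complexes; the anion's ligand charges sum to -3, so the complex anion is 1−.
A 1:1 salt means the cation carries the equal and opposite charge, 1+.
Cation: ligand charges sum to -3; for the ion to be 1+, Pt = +4.

dibromonitratotris(triphenylphosphine)platinum(IV) (glycinato)hydroxoisothiocyanatozincate(II)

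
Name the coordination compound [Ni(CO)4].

There is no counter-ion, so the complex is neutral overall.
Ligand charges: 4×carbonyl (neutral); total 0. So Ni + (0) = 0, giving Ni = 0.

tetracarbonylnickel(0)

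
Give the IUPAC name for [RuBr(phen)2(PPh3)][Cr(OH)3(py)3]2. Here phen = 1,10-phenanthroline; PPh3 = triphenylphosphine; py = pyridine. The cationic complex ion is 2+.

bromobis(1,10-phenanthroline)(triphenylphosphine)ruthenium(III) trihydroxotris(pyridine)chromate(II)

Both ions are complex: the cation is named first with the plain metal name, the anion second with the -ate form; each ion's ligands are alphabetised independently.
The complex cation is given as 2+; its ligand charges sum to -1, so Ru = +3.
With 2 anions per cation, each anion must be 2/2 = 1−.
Anion: ligand charges sum to -3; for the ion to be 1−, Cr = +2.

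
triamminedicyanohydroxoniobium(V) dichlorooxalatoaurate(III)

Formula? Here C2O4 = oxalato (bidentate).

[Nb(CN)2(NH3)3(OH)][Au(C2O4)Cl2]2

Cation [Nb…]: ligand charges -3, Nb(V) ⇒ ion charge 2+.
Anion [Au…]: ligand charges -4, Au(III) ⇒ ion charge 1−.
One 2+ cation requires 2 of the 1− anion.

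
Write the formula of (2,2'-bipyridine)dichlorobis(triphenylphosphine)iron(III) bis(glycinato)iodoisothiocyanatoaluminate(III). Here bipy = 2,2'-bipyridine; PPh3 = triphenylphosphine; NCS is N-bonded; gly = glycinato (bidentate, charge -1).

Cation [Fe…]: ligand charges -2, Fe(III) ⇒ ion charge 1+.
Anion [Al…]: ligand charges -4, Al(III) ⇒ ion charge 1−.
One 1+ cation balances one 1− anion.

[Fe(bipy)Cl2(PPh3)2][Al(gly)2I(NCS)]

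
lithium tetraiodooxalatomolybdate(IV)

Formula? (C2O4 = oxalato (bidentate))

Li2[Mo(C2O4)I4]

Ligands: 4 iodo (I, -1), 1 oxalato (C2O4, -2). Ligand charge sum = -6.
Charge balance with lithium (+1) requires 1 complex ion per 2 lithium.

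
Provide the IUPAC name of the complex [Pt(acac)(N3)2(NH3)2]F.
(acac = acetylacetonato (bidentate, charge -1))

The 1 fluoride counter-ion carries a total charge of -1, so each complex ion is 1+.
Ligand charges: 1×acetylacetonato (-1 each), 2×ammine (neutral), 2×azido (-1 each); total -3. So Pt + (-3) = 1+, giving Pt = +4.
Ligands are named alphabetically: acetylacetonato before ammine before azido.

(acetylacetonato)diamminediazidoplatinum(IV) fluoride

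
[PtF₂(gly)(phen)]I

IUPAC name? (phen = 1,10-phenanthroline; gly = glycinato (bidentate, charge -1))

The 1 iodide counter-ion carries a total charge of -1, so each complex ion is 1+.
Ligand charges: 1×1,10-phenanthroline (neutral), 1×glycinato (-1 each), 2×fluoro (-1 each); total -3. So Pt + (-3) = 1+, giving Pt = +4.
Ligands are named alphabetically: fluoro before glycinato before phenanthroline.

difluoro(glycinato)(1,10-phenanthroline)platinum(IV) iodide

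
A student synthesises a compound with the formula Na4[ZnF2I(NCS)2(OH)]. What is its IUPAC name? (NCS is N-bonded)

sodium difluorohydroxoiododiisothiocyanatozincate(II)

The 4 sodium counter-ions carry a total charge of +4, so each complex ion is 4−.
Ligand charges: 1×iodo (-1 each), 1×hydroxo (-1 each), 2×isothiocyanato (-1 each), 2×fluoro (-1 each); total -6. So Zn + (-6) = 4−, giving Zn = +2.
Ligands are named alphabetically: fluoro before hydroxo before iodo before isothiocyanato.
The complex ion is anionic, so zinc takes the -ate form zincate(II).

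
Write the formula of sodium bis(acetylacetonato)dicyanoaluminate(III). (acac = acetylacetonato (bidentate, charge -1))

Ligands: 2 cyano (CN, -1), 2 acetylacetonato (acac, -1). Ligand charge sum = -4.
With Al in oxidation state +3, the complex ion is [Al...]^1−.
Charge balance with sodium (+1) requires 1 complex ion per 1 sodium.

Na[Al(acac)2(CN)2]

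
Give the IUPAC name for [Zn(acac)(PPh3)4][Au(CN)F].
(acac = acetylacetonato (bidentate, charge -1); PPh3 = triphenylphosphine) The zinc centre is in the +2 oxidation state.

Zn is given as +2; the cation's ligand charges sum to -1, so the complex cation is 1+.
A 1:1 salt means the anion carries the equal and opposite charge, 1−.
Anion: ligand charges sum to -2; for the ion to be 1−, Au = +1.

(acetylacetonato)tetrakis(triphenylphosphine)zinc(II) cyanofluoroaurate(I)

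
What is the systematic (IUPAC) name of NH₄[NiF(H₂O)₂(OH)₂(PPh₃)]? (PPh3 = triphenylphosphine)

The 1 ammonium counter-ion carries a total charge of +1, so each complex ion is 1−.
Ligand charges: 2×hydroxo (-1 each), 1×fluoro (-1 each), 2×aqua (neutral), 1×triphenylphosphine (neutral); total -3. So Ni + (-3) = 1−, giving Ni = +2.
The complex ion is anionic, so nickel takes the -ate form nickelate(II).

ammonium diaquafluorodihydroxo(triphenylphosphine)nickelate(II)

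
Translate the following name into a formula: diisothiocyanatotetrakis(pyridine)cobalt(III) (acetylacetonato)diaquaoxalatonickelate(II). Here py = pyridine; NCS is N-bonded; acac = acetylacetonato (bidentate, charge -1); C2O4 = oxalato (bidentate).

[Co(NCS)2(py)4][Ni(acac)(C2O4)(H2O)2]

Cation [Co…]: ligand charges -2, Co(III) ⇒ ion charge 1+.
Anion [Ni…]: ligand charges -3, Ni(II) ⇒ ion charge 1−.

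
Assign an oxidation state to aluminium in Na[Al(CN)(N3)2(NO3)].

+3

1 sodium outside the brackets (+1 each) → the complex ion is 1−.
Ligand charges: 1×NO3 = -1; 2×N3 = -2; 1×CN = -1; sum -4.
Al + (-4) = 1− ⇒ Al is +3.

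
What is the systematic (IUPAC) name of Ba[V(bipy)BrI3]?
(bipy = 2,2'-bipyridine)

The 1 barium counter-ion carries a total charge of +2, so each complex ion is 2−.
Ligand charges: 1×2,2'-bipyridine (neutral), 3×iodo (-1 each), 1×bromo (-1 each); total -4. So V + (-4) = 2−, giving V = +2.
Ligands are named alphabetically: bipyridine before bromo before iodo.
The complex ion is anionic, so vanadium takes the -ate form vanadate(II).

barium (2,2'-bipyridine)bromotriiodovanadate(II)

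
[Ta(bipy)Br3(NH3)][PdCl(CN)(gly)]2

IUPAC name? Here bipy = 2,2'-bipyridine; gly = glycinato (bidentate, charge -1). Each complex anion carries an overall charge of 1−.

ammine(2,2'-bipyridine)tribromotantalum(V) chlorocyano(glycinato)palladate(II)

The complex anion is given as 1−; its ligand charges sum to -3, so Pd = +2.
With 2 anions per cation, the cation must be 2×1 = 2+.
Cation: ligand charges sum to -3; for the ion to be 2+, Ta = +5.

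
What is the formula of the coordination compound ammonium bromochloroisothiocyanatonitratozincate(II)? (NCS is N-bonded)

(NH4)2[ZnBrCl(NCS)(NO3)]

Ligands: 1 bromo (Br, -1), 1 chloro (Cl, -1), 1 nitrato (NO3, -1), 1 isothiocyanato (NCS, -1). Ligand charge sum = -4.
With Zn in oxidation state +2, the complex ion is [Zn...]^2−.
Charge balance with ammonium (+1) requires 1 complex ion per 2 ammonium.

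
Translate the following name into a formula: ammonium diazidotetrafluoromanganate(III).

(NH4)3[MnF4(N3)2]

Ligands: 4 fluoro (F, -1), 2 azido (N3, -1). Ligand charge sum = -6.
Charge balance with ammonium (+1) requires 1 complex ion per 3 ammonium.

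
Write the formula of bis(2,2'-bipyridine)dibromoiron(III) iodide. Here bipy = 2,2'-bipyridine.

[Fe(bipy)2Br2]I

Ligands: 2 bromo (Br, -1), 2 2,2'-bipyridine (bipy, neutral). Ligand charge sum = -2.
With Fe in oxidation state +3, the complex ion is [Fe...]^1+.
Charge balance with iodide (-1) requires 1 complex ion per 1 iodide.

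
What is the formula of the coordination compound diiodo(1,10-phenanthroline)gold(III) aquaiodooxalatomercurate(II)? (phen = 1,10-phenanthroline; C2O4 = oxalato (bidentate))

[AuI2(phen)][Hg(C2O4)(H2O)I]

Cation [Au…]: ligand charges -2, Au(III) ⇒ ion charge 1+.
Anion [Hg…]: ligand charges -3, Hg(II) ⇒ ion charge 1−.
One 1+ cation balances one 1− anion.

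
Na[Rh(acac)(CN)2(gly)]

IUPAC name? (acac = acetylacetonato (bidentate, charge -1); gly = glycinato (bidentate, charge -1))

The 1 sodium counter-ion carries a total charge of +1, so each complex ion is 1−.
Ligand charges: 1×acetylacetonato (-1 each), 1×glycinato (-1 each), 2×cyano (-1 each); total -4. So Rh + (-4) = 1−, giving Rh = +3.
Ligands are named alphabetically: acetylacetonato before cyano before glycinato.
The complex ion is anionic, so rhodium takes the -ate form rhodate(III).

sodium (acetylacetonato)dicyano(glycinato)rhodate(III)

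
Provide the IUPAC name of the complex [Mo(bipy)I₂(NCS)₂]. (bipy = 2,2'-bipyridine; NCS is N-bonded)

There is no counter-ion, so the complex is neutral overall.
Ligand charges: 1×2,2'-bipyridine (neutral), 2×iodo (-1 each), 2×isothiocyanato (-1 each); total -4. So Mo + (-4) = 0, giving Mo = +4.
Ligands are named alphabetically: bipyridine before iodo before isothiocyanato.

(2,2'-bipyridine)diiododiisothiocyanatomolybdenum(IV)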